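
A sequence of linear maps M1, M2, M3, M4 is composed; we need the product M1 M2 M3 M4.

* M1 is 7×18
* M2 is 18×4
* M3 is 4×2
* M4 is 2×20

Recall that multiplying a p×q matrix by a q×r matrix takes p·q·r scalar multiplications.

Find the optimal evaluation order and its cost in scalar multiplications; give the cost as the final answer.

Adjacent pairs: M1M2 = 7·18·4 = 504; M2M3 = 18·4·2 = 144; M3M4 = 4·2·20 = 160.
Length 3: M1..M3: k=1: 0+144+7·18·2=396; k=2: 504+0+7·4·2=560 → min 396 | M2..M4: k=2: 0+160+18·4·20=1600; k=3: 144+0+18·2·20=864 → min 864.
Length 4: M1..M4: k=1: 0+864+7·18·20=3384; k=2: 504+160+7·4·20=1224; k=3: 396+0+7·2·20=676 → min 676.
Optimal parenthesization: ((M1 (M2 M3)) M4) with cost 676.

676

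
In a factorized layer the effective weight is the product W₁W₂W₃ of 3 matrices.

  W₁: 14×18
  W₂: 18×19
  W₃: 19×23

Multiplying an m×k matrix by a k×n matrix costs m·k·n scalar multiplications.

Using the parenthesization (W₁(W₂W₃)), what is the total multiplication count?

(W₂W₃): 18×19 by 19×23 → 18×23, cost 18·19·23 = 7866
(W₁(W₂W₃)): 14×18 by 18×23 → 14×23, cost 14·18·23 = 5796; cumulative 13662
Total: 13662 scalar multiplications.

13662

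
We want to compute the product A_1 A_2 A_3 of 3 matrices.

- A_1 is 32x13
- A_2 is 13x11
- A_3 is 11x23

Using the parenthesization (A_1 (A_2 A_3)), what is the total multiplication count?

(A_2 A_3): 13×11 by 11×23 → 13×23, cost 13·11·23 = 3289
(A_1 (A_2 A_3)): 32×13 by 13×23 → 32×23, cost 32·13·23 = 9568; cumulative 12857
Total: 12857 scalar multiplications.

12857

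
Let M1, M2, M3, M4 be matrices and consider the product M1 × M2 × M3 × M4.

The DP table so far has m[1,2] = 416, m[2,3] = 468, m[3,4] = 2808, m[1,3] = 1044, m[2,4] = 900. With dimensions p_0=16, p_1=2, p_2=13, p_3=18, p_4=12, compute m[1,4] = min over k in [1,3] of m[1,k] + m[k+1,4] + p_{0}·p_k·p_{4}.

1284

m[1,4] = min over k∈[1,3] of m[1,k]+m[k+1,4]+p_{0}·p_k·p_{4}.
k=1: 0 + 900 + 16·2·12 = 1284; k=2: 416 + 2808 + 16·13·12 = 5720; k=3: 1044 + 0 + 16·18·12 = 4500.
Minimum: 1284 at k=1.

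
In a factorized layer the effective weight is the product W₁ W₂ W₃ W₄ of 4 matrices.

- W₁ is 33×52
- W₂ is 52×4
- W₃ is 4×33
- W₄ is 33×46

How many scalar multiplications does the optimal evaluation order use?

Adjacent pairs: W₁W₂ = 33·52·4 = 6864; W₂W₃ = 52·4·33 = 6864; W₃W₄ = 4·33·46 = 6072.
Length 3: W₁..W₃: k=1: 0+6864+33·52·33=63492; k=2: 6864+0+33·4·33=11220 → min 11220 | W₂..W₄: k=2: 0+6072+52·4·46=15640; k=3: 6864+0+52·33·46=85800 → min 15640.
Length 4: W₁..W₄: k=1: 0+15640+33·52·46=94576; k=2: 6864+6072+33·4·46=19008; k=3: 11220+0+33·33·46=61314 → min 19008.
Optimal order: ((W₁ W₂) (W₃ W₄)) with cost 19008.

19008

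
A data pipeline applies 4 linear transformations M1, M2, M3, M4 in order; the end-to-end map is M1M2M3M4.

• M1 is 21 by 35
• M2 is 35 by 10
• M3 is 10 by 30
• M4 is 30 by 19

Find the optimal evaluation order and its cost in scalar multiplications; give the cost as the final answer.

17040

Adjacent pairs: M1M2 = 21·35·10 = 7350; M2M3 = 35·10·30 = 10500; M3M4 = 10·30·19 = 5700.
Length 3: M1..M3: k=1: 0+10500+21·35·30=32550; k=2: 7350+0+21·10·30=13650 → min 13650 | M2..M4: k=2: 0+5700+35·10·19=12350; k=3: 10500+0+35·30·19=30450 → min 12350.
Length 4: M1..M4: k=1: 0+12350+21·35·19=26315; k=2: 7350+5700+21·10·19=17040; k=3: 13650+0+21·30·19=25620 → min 17040.
Optimal parenthesization: ((M1M2)(M3M4)) with cost 17040.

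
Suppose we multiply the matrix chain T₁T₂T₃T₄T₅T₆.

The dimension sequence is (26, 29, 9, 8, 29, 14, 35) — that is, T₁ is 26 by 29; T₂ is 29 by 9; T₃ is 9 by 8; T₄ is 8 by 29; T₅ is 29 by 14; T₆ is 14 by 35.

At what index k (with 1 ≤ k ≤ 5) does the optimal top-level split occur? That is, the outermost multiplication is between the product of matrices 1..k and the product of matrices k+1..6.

3

Adjacent pairs: T₁T₂ = 26·29·9 = 6786; T₂T₃ = 29·9·8 = 2088; T₃T₄ = 9·8·29 = 2088; T₄T₅ = 8·29·14 = 3248; T₅T₆ = 29·14·35 = 14210.
Length 3: T₁..T₃: k=1: 0+2088+26·29·8=8120; k=2: 6786+0+26·9·8=8658 → min 8120 | T₂..T₄: k=2: 0+2088+29·9·29=9657; k=3: 2088+0+29·8·29=8816 → min 8816 | T₃..T₅: k=3: 0+3248+9·8·14=4256; k=4: 2088+0+9·29·14=5742 → min 4256 | T₄..T₆: k=4: 0+14210+8·29·35=22330; k=5: 3248+0+8·14·35=7168 → min 7168.
Length 4: T₁..T₄: k=1: 0+8816+26·29·29=30682; k=2: 6786+2088+26·9·29=15660; k=3: 8120+0+26·8·29=14152 → min 14152 | T₂..T₅: k=2: 0+4256+29·9·14=7910; k=3: 2088+3248+29·8·14=8584; k=4: 8816+0+29·29·14=20590 → min 7910 | T₃..T₆: k=3: 0+7168+9·8·35=9688; k=4: 2088+14210+9·29·35=25433; k=5: 4256+0+9·14·35=8666 → min 8666.
Length 5: T₁..T₅: k=1: 0+7910+26·29·14=18466; k=2: 6786+4256+26·9·14=14318; k=3: 8120+3248+26·8·14=14280; k=4: 14152+0+26·29·14=24708 → min 14280 | T₂..T₆: k=2: 0+8666+29·9·35=17801; k=3: 2088+7168+29·8·35=17376; k=4: 8816+14210+29·29·35=52461; k=5: 7910+0+29·14·35=22120 → min 17376.
Top-level splits: k=1: (T₁..T₁)·(T₂..T₆) → 0+17376+26·29·35 = 43766; k=2: (T₁..T₂)·(T₃..T₆) → 6786+8666+26·9·35 = 23642; k=3: (T₁..T₃)·(T₄..T₆) → 8120+7168+26·8·35 = 22568; k=4: (T₁..T₄)·(T₅..T₆) → 14152+14210+26·29·35 = 54752; k=5: (T₁..T₅)·(T₆..T₆) → 14280+0+26·14·35 = 27020.
Best split is after T₃, i.e. k = 3.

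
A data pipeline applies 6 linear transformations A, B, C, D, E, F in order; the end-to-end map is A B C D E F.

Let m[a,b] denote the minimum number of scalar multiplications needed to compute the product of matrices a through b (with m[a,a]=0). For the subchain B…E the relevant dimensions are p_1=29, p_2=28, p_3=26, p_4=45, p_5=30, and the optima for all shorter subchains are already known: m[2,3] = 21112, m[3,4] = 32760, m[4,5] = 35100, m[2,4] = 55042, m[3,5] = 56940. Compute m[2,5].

m[2,5] = min over k∈[2,4] of m[2,k]+m[k+1,5]+p_{1}·p_k·p_{5}.
k=2: 0 + 56940 + 29·28·30 = 81300; k=3: 21112 + 35100 + 29·26·30 = 78832; k=4: 55042 + 0 + 29·45·30 = 94192.
Minimum: 78832 at k=3.

78832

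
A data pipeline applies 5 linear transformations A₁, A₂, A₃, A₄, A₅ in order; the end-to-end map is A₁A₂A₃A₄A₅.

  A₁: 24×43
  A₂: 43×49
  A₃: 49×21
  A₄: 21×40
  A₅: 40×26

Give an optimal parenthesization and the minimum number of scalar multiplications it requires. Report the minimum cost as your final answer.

100863

Adjacent pairs: A₁A₂ = 24·43·49 = 50568; A₂A₃ = 43·49·21 = 44247; A₃A₄ = 49·21·40 = 41160; A₄A₅ = 21·40·26 = 21840.
Length 3: A₁..A₃: k=1: 0+44247+24·43·21=65919; k=2: 50568+0+24·49·21=75264 → min 65919 | A₂..A₄: k=2: 0+41160+43·49·40=125440; k=3: 44247+0+43·21·40=80367 → min 80367 | A₃..A₅: k=3: 0+21840+49·21·26=48594; k=4: 41160+0+49·40·26=92120 → min 48594.
Length 4: A₁..A₄: k=1: 0+80367+24·43·40=121647; k=2: 50568+41160+24·49·40=138768; k=3: 65919+0+24·21·40=86079 → min 86079 | A₂..A₅: k=2: 0+48594+43·49·26=103376; k=3: 44247+21840+43·21·26=89565; k=4: 80367+0+43·40·26=125087 → min 89565.
Length 5: A₁..A₅: k=1: 0+89565+24·43·26=116397; k=2: 50568+48594+24·49·26=129738; k=3: 65919+21840+24·21·26=100863; k=4: 86079+0+24·40·26=111039 → min 100863.
Optimal parenthesization: ((A₁(A₂A₃))(A₄A₅)) with cost 100863.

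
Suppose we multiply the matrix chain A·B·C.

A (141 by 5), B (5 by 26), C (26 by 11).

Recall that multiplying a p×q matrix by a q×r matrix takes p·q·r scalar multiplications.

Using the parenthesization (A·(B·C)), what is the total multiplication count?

(B·C): 5×26 by 26×11 → 5×11, cost 5·26·11 = 1430
(A·(B·C)): 141×5 by 5×11 → 141×11, cost 141·5·11 = 7755; cumulative 9185
Total: 9185 scalar multiplications.

9185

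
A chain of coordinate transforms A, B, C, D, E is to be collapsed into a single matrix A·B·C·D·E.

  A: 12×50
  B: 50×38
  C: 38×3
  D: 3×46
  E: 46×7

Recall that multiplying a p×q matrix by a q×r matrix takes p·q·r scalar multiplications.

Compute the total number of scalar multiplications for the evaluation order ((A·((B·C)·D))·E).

(B·C): 50×38 by 38×3 → 50×3, cost 50·38·3 = 5700
((B·C)·D): 50×3 by 3×46 → 50×46, cost 50·3·46 = 6900; cumulative 12600
(A·((B·C)·D)): 12×50 by 50×46 → 12×46, cost 12·50·46 = 27600; cumulative 40200
((A·((B·C)·D))·E): 12×46 by 46×7 → 12×7, cost 12·46·7 = 3864; cumulative 44064
Total: 44064 scalar multiplications.

44064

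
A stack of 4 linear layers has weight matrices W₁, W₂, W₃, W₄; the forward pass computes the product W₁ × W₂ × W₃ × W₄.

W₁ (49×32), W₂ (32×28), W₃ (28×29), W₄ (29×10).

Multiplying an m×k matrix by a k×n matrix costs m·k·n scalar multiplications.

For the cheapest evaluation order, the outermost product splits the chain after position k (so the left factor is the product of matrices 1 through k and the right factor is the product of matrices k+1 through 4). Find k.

Adjacent pairs: W₁W₂ = 49·32·28 = 43904; W₂W₃ = 32·28·29 = 25984; W₃W₄ = 28·29·10 = 8120.
Length 3: W₁..W₃: k=1: 0+25984+49·32·29=71456; k=2: 43904+0+49·28·29=83692 → min 71456 | W₂..W₄: k=2: 0+8120+32·28·10=17080; k=3: 25984+0+32·29·10=35264 → min 17080.
Top-level splits: k=1: (W₁..W₁)·(W₂..W₄) → 0+17080+49·32·10 = 32760; k=2: (W₁..W₂)·(W₃..W₄) → 43904+8120+49·28·10 = 65744; k=3: (W₁..W₃)·(W₄..W₄) → 71456+0+49·29·10 = 85666.
Best split is after W₁, i.e. k = 1.

1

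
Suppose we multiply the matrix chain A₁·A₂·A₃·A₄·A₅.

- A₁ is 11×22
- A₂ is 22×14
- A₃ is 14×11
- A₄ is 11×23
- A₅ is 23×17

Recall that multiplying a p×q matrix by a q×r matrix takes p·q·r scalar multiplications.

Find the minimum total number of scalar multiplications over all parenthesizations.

11440

Adjacent pairs: A₁A₂ = 11·22·14 = 3388; A₂A₃ = 22·14·11 = 3388; A₃A₄ = 14·11·23 = 3542; A₄A₅ = 11·23·17 = 4301.
Length 3: A₁..A₃: k=1: 0+3388+11·22·11=6050; k=2: 3388+0+11·14·11=5082 → min 5082 | A₂..A₄: k=2: 0+3542+22·14·23=10626; k=3: 3388+0+22·11·23=8954 → min 8954 | A₃..A₅: k=3: 0+4301+14·11·17=6919; k=4: 3542+0+14·23·17=9016 → min 6919.
Length 4: A₁..A₄: k=1: 0+8954+11·22·23=14520; k=2: 3388+3542+11·14·23=10472; k=3: 5082+0+11·11·23=7865 → min 7865 | A₂..A₅: k=2: 0+6919+22·14·17=12155; k=3: 3388+4301+22·11·17=11803; k=4: 8954+0+22·23·17=17556 → min 11803.
Length 5: A₁..A₅: k=1: 0+11803+11·22·17=15917; k=2: 3388+6919+11·14·17=12925; k=3: 5082+4301+11·11·17=11440; k=4: 7865+0+11·23·17=12166 → min 11440.
Optimal order: (((A₁·A₂)·A₃)·(A₄·A₅)) with cost 11440.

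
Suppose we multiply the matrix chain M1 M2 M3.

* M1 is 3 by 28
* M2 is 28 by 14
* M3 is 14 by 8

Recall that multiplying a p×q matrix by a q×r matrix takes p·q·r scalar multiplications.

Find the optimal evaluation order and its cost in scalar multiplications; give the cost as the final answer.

(M1 (M2 M3)): cost 3808.
((M1 M2) M3): cost 1512.
Optimal: ((M1 M2) M3) with cost 1512.

1512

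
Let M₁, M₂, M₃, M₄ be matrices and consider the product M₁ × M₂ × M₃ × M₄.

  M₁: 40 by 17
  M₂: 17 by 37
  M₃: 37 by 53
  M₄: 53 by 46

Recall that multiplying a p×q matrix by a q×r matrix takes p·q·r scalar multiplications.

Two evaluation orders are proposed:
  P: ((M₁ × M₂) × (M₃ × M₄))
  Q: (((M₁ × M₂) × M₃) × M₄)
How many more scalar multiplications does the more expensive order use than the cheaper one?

17674

Order P = ((M₁ × M₂) × (M₃ × M₄)): (M₁ × M₂): 40×17 by 17×37 → 40×37, cost 40·17·37 = 25160; (M₃ × M₄): 37×53 by 53×46 → 37×46, cost 37·53·46 = 90206; ((M₁ × M₂) × (M₃ × M₄)): 40×37 by 37×46 → 40×46, cost 40·37·46 = 68080; cumulative 183446. Total 183446.
Order Q = (((M₁ × M₂) × M₃) × M₄): (M₁ × M₂): 40×17 by 17×37 → 40×37, cost 40·17·37 = 25160; ((M₁ × M₂) × M₃): 40×37 by 37×53 → 40×53, cost 40·37·53 = 78440; cumulative 103600; (((M₁ × M₂) × M₃) × M₄): 40×53 by 53×46 → 40×46, cost 40·53·46 = 97520; cumulative 201120. Total 201120.
Difference: |183446 − 201120| = 17674.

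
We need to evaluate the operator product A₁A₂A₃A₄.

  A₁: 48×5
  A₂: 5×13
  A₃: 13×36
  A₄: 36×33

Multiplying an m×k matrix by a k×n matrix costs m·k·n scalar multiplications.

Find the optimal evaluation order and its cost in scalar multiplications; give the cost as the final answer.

16200

Adjacent pairs: A₁A₂ = 48·5·13 = 3120; A₂A₃ = 5·13·36 = 2340; A₃A₄ = 13·36·33 = 15444.
Length 3: A₁..A₃: k=1: 0+2340+48·5·36=10980; k=2: 3120+0+48·13·36=25584 → min 10980 | A₂..A₄: k=2: 0+15444+5·13·33=17589; k=3: 2340+0+5·36·33=8280 → min 8280.
Length 4: A₁..A₄: k=1: 0+8280+48·5·33=16200; k=2: 3120+15444+48·13·33=39156; k=3: 10980+0+48·36·33=68004 → min 16200.
Optimal parenthesization: (A₁((A₂A₃)A₄)) with cost 16200.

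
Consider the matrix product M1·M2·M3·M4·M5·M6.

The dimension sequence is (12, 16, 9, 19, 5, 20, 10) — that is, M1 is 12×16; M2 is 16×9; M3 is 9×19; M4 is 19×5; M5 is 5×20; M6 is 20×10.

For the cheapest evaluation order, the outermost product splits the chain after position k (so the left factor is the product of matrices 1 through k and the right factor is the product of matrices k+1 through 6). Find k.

Adjacent pairs: M1M2 = 12·16·9 = 1728; M2M3 = 16·9·19 = 2736; M3M4 = 9·19·5 = 855; M4M5 = 19·5·20 = 1900; M5M6 = 5·20·10 = 1000.
Length 3: M1..M3: k=1: 0+2736+12·16·19=6384; k=2: 1728+0+12·9·19=3780 → min 3780 | M2..M4: k=2: 0+855+16·9·5=1575; k=3: 2736+0+16·19·5=4256 → min 1575 | M3..M5: k=3: 0+1900+9·19·20=5320; k=4: 855+0+9·5·20=1755 → min 1755 | M4..M6: k=4: 0+1000+19·5·10=1950; k=5: 1900+0+19·20·10=5700 → min 1950.
Length 4: M1..M4: k=1: 0+1575+12·16·5=2535; k=2: 1728+855+12·9·5=3123; k=3: 3780+0+12·19·5=4920 → min 2535 | M2..M5: k=2: 0+1755+16·9·20=4635; k=3: 2736+1900+16·19·20=10716; k=4: 1575+0+16·5·20=3175 → min 3175 | M3..M6: k=3: 0+1950+9·19·10=3660; k=4: 855+1000+9·5·10=2305; k=5: 1755+0+9·20·10=3555 → min 2305.
Length 5: M1..M5: k=1: 0+3175+12·16·20=7015; k=2: 1728+1755+12·9·20=5643; k=3: 3780+1900+12·19·20=10240; k=4: 2535+0+12·5·20=3735 → min 3735 | M2..M6: k=2: 0+2305+16·9·10=3745; k=3: 2736+1950+16·19·10=7726; k=4: 1575+1000+16·5·10=3375; k=5: 3175+0+16·20·10=6375 → min 3375.
Top-level splits: k=1: (M1..M1)·(M2..M6) → 0+3375+12·16·10 = 5295; k=2: (M1..M2)·(M3..M6) → 1728+2305+12·9·10 = 5113; k=3: (M1..M3)·(M4..M6) → 3780+1950+12·19·10 = 8010; k=4: (M1..M4)·(M5..M6) → 2535+1000+12·5·10 = 4135; k=5: (M1..M5)·(M6..M6) → 3735+0+12·20·10 = 6135.
Best split is after M4, i.e. k = 4.

4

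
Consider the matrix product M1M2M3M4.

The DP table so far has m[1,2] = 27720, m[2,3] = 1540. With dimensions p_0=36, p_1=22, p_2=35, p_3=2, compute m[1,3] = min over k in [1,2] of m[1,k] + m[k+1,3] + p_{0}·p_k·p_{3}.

m[1,3] = min over k∈[1,2] of m[1,k]+m[k+1,3]+p_{0}·p_k·p_{3}.
k=1: 0 + 1540 + 36·22·2 = 3124; k=2: 27720 + 0 + 36·35·2 = 30240.
Minimum: 3124 at k=1.

3124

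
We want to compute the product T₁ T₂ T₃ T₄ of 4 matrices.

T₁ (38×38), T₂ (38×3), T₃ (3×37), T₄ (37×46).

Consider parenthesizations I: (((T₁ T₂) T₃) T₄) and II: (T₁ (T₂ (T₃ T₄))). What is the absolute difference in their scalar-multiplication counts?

Order I = (((T₁ T₂) T₃) T₄): (T₁ T₂): 38×38 by 38×3 → 38×3, cost 38·38·3 = 4332; ((T₁ T₂) T₃): 38×3 by 3×37 → 38×37, cost 38·3·37 = 4218; cumulative 8550; (((T₁ T₂) T₃) T₄): 38×37 by 37×46 → 38×46, cost 38·37·46 = 64676; cumulative 73226. Total 73226.
Order II = (T₁ (T₂ (T₃ T₄))): (T₃ T₄): 3×37 by 37×46 → 3×46, cost 3·37·46 = 5106; (T₂ (T₃ T₄)): 38×3 by 3×46 → 38×46, cost 38·3·46 = 5244; cumulative 10350; (T₁ (T₂ (T₃ T₄))): 38×38 by 38×46 → 38×46, cost 38·38·46 = 66424; cumulative 76774. Total 76774.
Difference: |73226 − 76774| = 3548.

3548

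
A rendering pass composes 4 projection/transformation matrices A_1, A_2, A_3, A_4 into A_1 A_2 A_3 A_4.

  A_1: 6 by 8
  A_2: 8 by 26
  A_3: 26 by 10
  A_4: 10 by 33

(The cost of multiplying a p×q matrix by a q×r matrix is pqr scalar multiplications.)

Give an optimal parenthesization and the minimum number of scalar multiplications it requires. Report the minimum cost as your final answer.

4540

Adjacent pairs: A_1A_2 = 6·8·26 = 1248; A_2A_3 = 8·26·10 = 2080; A_3A_4 = 26·10·33 = 8580.
Length 3: A_1..A_3: k=1: 0+2080+6·8·10=2560; k=2: 1248+0+6·26·10=2808 → min 2560 | A_2..A_4: k=2: 0+8580+8·26·33=15444; k=3: 2080+0+8·10·33=4720 → min 4720.
Length 4: A_1..A_4: k=1: 0+4720+6·8·33=6304; k=2: 1248+8580+6·26·33=14976; k=3: 2560+0+6·10·33=4540 → min 4540.
Optimal parenthesization: ((A_1 (A_2 A_3)) A_4) with cost 4540.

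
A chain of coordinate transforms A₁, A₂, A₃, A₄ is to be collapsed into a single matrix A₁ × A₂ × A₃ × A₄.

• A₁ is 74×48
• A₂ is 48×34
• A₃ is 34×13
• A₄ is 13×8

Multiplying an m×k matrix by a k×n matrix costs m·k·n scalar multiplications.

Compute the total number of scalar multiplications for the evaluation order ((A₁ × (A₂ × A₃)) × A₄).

75088

(A₂ × A₃): 48×34 by 34×13 → 48×13, cost 48·34·13 = 21216
(A₁ × (A₂ × A₃)): 74×48 by 48×13 → 74×13, cost 74·48·13 = 46176; cumulative 67392
((A₁ × (A₂ × A₃)) × A₄): 74×13 by 13×8 → 74×8, cost 74·13·8 = 7696; cumulative 75088
Total: 75088 scalar multiplications.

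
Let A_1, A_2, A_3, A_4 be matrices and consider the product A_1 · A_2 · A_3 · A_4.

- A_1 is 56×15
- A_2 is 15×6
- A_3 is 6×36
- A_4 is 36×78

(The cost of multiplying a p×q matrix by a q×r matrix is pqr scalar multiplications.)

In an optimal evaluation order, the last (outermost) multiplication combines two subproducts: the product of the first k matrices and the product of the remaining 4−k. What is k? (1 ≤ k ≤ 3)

2

Adjacent pairs: A_1A_2 = 56·15·6 = 5040; A_2A_3 = 15·6·36 = 3240; A_3A_4 = 6·36·78 = 16848.
Length 3: A_1..A_3: k=1: 0+3240+56·15·36=33480; k=2: 5040+0+56·6·36=17136 → min 17136 | A_2..A_4: k=2: 0+16848+15·6·78=23868; k=3: 3240+0+15·36·78=45360 → min 23868.
Top-level splits: k=1: (A_1..A_1)·(A_2..A_4) → 0+23868+56·15·78 = 89388; k=2: (A_1..A_2)·(A_3..A_4) → 5040+16848+56·6·78 = 48096; k=3: (A_1..A_3)·(A_4..A_4) → 17136+0+56·36·78 = 174384.
Best split is after A_2, i.e. k = 2.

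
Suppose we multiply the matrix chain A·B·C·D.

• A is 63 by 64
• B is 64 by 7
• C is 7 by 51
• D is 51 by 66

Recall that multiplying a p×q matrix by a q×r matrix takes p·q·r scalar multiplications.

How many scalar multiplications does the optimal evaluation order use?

Adjacent pairs: AB = 63·64·7 = 28224; BC = 64·7·51 = 22848; CD = 7·51·66 = 23562.
Length 3: A..C: k=1: 0+22848+63·64·51=228480; k=2: 28224+0+63·7·51=50715 → min 50715 | B..D: k=2: 0+23562+64·7·66=53130; k=3: 22848+0+64·51·66=238272 → min 53130.
Length 4: A..D: k=1: 0+53130+63·64·66=319242; k=2: 28224+23562+63·7·66=80892; k=3: 50715+0+63·51·66=262773 → min 80892.
Optimal order: ((A·B)·(C·D)) with cost 80892.

80892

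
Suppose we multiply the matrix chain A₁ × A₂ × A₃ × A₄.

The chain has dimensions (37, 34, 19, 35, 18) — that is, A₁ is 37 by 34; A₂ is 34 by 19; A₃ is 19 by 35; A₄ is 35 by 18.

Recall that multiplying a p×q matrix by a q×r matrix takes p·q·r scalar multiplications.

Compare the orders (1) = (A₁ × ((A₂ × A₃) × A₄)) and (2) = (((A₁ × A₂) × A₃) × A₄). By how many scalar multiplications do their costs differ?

Order (1) = (A₁ × ((A₂ × A₃) × A₄)): (A₂ × A₃): 34×19 by 19×35 → 34×35, cost 34·19·35 = 22610; ((A₂ × A₃) × A₄): 34×35 by 35×18 → 34×18, cost 34·35·18 = 21420; cumulative 44030; (A₁ × ((A₂ × A₃) × A₄)): 37×34 by 34×18 → 37×18, cost 37·34·18 = 22644; cumulative 66674. Total 66674.
Order (2) = (((A₁ × A₂) × A₃) × A₄): (A₁ × A₂): 37×34 by 34×19 → 37×19, cost 37·34·19 = 23902; ((A₁ × A₂) × A₃): 37×19 by 19×35 → 37×35, cost 37·19·35 = 24605; cumulative 48507; (((A₁ × A₂) × A₃) × A₄): 37×35 by 35×18 → 37×18, cost 37·35·18 = 23310; cumulative 71817. Total 71817.
Difference: |66674 − 71817| = 5143.

5143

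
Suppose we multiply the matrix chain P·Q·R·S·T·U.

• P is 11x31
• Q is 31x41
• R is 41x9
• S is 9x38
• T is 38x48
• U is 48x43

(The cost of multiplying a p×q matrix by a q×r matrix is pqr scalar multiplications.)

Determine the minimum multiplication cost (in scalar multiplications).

53757

Adjacent pairs: PQ = 11·31·41 = 13981; QR = 31·41·9 = 11439; RS = 41·9·38 = 14022; ST = 9·38·48 = 16416; TU = 38·48·43 = 78432.
Length 3: P..R: k=1: 0+11439+11·31·9=14508; k=2: 13981+0+11·41·9=18040 → min 14508 | Q..S: k=2: 0+14022+31·41·38=62320; k=3: 11439+0+31·9·38=22041 → min 22041 | R..T: k=3: 0+16416+41·9·48=34128; k=4: 14022+0+41·38·48=88806 → min 34128 | S..U: k=4: 0+78432+9·38·43=93138; k=5: 16416+0+9·48·43=34992 → min 34992.
Length 4: P..S: k=1: 0+22041+11·31·38=34999; k=2: 13981+14022+11·41·38=45141; k=3: 14508+0+11·9·38=18270 → min 18270 | Q..T: k=2: 0+34128+31·41·48=95136; k=3: 11439+16416+31·9·48=41247; k=4: 22041+0+31·38·48=78585 → min 41247 | R..U: k=3: 0+34992+41·9·43=50859; k=4: 14022+78432+41·38·43=159448; k=5: 34128+0+41·48·43=118752 → min 50859.
Length 5: P..T: k=1: 0+41247+11·31·48=57615; k=2: 13981+34128+11·41·48=69757; k=3: 14508+16416+11·9·48=35676; k=4: 18270+0+11·38·48=38334 → min 35676 | Q..U: k=2: 0+50859+31·41·43=105512; k=3: 11439+34992+31·9·43=58428; k=4: 22041+78432+31·38·43=151127; k=5: 41247+0+31·48·43=105231 → min 58428.
Length 6: P..U: k=1: 0+58428+11·31·43=73091; k=2: 13981+50859+11·41·43=84233; k=3: 14508+34992+11·9·43=53757; k=4: 18270+78432+11·38·43=114676; k=5: 35676+0+11·48·43=58380 → min 53757.
Optimal order: ((P·(Q·R))·((S·T)·U)) with cost 53757.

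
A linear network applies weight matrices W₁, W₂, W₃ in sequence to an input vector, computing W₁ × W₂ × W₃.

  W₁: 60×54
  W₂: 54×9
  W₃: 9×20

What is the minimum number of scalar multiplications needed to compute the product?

39960

Order (W₁ × (W₂ × W₃)): (W₂ × W₃): 54×9 by 9×20 → 54×20, cost 54·9·20 = 9720; (W₁ × (W₂ × W₃)): 60×54 by 54×20 → 60×20, cost 60·54·20 = 64800; cumulative 74520. Total 74520.
Order ((W₁ × W₂) × W₃): (W₁ × W₂): 60×54 by 54×9 → 60×9, cost 60·54·9 = 29160; ((W₁ × W₂) × W₃): 60×9 by 9×20 → 60×20, cost 60·9·20 = 10800; cumulative 39960. Total 39960.
Minimum: 39960.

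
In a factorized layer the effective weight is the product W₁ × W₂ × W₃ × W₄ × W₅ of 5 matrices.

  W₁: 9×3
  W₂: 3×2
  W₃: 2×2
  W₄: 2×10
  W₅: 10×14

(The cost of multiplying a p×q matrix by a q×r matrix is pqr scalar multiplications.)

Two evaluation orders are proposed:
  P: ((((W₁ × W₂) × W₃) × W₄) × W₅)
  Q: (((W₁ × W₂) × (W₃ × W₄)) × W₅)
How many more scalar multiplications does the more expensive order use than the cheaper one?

4

Order P = ((((W₁ × W₂) × W₃) × W₄) × W₅): (W₁ × W₂): 9×3 by 3×2 → 9×2, cost 9·3·2 = 54; ((W₁ × W₂) × W₃): 9×2 by 2×2 → 9×2, cost 9·2·2 = 36; cumulative 90; (((W₁ × W₂) × W₃) × W₄): 9×2 by 2×10 → 9×10, cost 9·2·10 = 180; cumulative 270; ((((W₁ × W₂) × W₃) × W₄) × W₅): 9×10 by 10×14 → 9×14, cost 9·10·14 = 1260; cumulative 1530. Total 1530.
Order Q = (((W₁ × W₂) × (W₃ × W₄)) × W₅): (W₁ × W₂): 9×3 by 3×2 → 9×2, cost 9·3·2 = 54; (W₃ × W₄): 2×2 by 2×10 → 2×10, cost 2·2·10 = 40; ((W₁ × W₂) × (W₃ × W₄)): 9×2 by 2×10 → 9×10, cost 9·2·10 = 180; cumulative 274; (((W₁ × W₂) × (W₃ × W₄)) × W₅): 9×10 by 10×14 → 9×14, cost 9·10·14 = 1260; cumulative 1534. Total 1534.
Difference: |1530 − 1534| = 4.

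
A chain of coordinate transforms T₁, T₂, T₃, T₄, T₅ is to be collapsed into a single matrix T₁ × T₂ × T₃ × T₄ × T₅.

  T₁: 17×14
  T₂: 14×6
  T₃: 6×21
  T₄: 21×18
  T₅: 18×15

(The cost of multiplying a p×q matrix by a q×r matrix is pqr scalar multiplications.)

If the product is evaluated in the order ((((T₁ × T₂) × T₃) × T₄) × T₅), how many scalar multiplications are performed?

14586

(T₁ × T₂): 17×14 by 14×6 → 17×6, cost 17·14·6 = 1428
((T₁ × T₂) × T₃): 17×6 by 6×21 → 17×21, cost 17·6·21 = 2142; cumulative 3570
(((T₁ × T₂) × T₃) × T₄): 17×21 by 21×18 → 17×18, cost 17·21·18 = 6426; cumulative 9996
((((T₁ × T₂) × T₃) × T₄) × T₅): 17×18 by 18×15 → 17×15, cost 17·18·15 = 4590; cumulative 14586
Total: 14586 scalar multiplications.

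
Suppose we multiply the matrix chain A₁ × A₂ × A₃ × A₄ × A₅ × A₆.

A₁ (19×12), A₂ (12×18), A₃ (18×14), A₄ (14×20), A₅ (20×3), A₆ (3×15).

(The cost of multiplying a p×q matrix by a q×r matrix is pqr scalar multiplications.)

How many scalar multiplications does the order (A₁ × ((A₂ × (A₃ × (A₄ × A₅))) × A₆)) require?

6204

(A₄ × A₅): 14×20 by 20×3 → 14×3, cost 14·20·3 = 840
(A₃ × (A₄ × A₅)): 18×14 by 14×3 → 18×3, cost 18·14·3 = 756; cumulative 1596
(A₂ × (A₃ × (A₄ × A₅))): 12×18 by 18×3 → 12×3, cost 12·18·3 = 648; cumulative 2244
((A₂ × (A₃ × (A₄ × A₅))) × A₆): 12×3 by 3×15 → 12×15, cost 12·3·15 = 540; cumulative 2784
(A₁ × ((A₂ × (A₃ × (A₄ × A₅))) × A₆)): 19×12 by 12×15 → 19×15, cost 19·12·15 = 3420; cumulative 6204
Total: 6204 scalar multiplications.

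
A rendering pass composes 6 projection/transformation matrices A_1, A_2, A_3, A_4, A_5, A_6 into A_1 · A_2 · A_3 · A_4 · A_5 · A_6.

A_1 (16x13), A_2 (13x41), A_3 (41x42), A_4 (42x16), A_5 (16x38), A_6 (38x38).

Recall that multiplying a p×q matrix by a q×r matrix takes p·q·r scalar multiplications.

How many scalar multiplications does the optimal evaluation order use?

65702

Adjacent pairs: A_1A_2 = 16·13·41 = 8528; A_2A_3 = 13·41·42 = 22386; A_3A_4 = 41·42·16 = 27552; A_4A_5 = 42·16·38 = 25536; A_5A_6 = 16·38·38 = 23104.
Length 3: A_1..A_3: k=1: 0+22386+16·13·42=31122; k=2: 8528+0+16·41·42=36080 → min 31122 | A_2..A_4: k=2: 0+27552+13·41·16=36080; k=3: 22386+0+13·42·16=31122 → min 31122 | A_3..A_5: k=3: 0+25536+41·42·38=90972; k=4: 27552+0+41·16·38=52480 → min 52480 | A_4..A_6: k=4: 0+23104+42·16·38=48640; k=5: 25536+0+42·38·38=86184 → min 48640.
Length 4: A_1..A_4: k=1: 0+31122+16·13·16=34450; k=2: 8528+27552+16·41·16=46576; k=3: 31122+0+16·42·16=41874 → min 34450 | A_2..A_5: k=2: 0+52480+13·41·38=72734; k=3: 22386+25536+13·42·38=68670; k=4: 31122+0+13·16·38=39026 → min 39026 | A_3..A_6: k=3: 0+48640+41·42·38=114076; k=4: 27552+23104+41·16·38=75584; k=5: 52480+0+41·38·38=111684 → min 75584.
Length 5: A_1..A_5: k=1: 0+39026+16·13·38=46930; k=2: 8528+52480+16·41·38=85936; k=3: 31122+25536+16·42·38=82194; k=4: 34450+0+16·16·38=44178 → min 44178 | A_2..A_6: k=2: 0+75584+13·41·38=95838; k=3: 22386+48640+13·42·38=91774; k=4: 31122+23104+13·16·38=62130; k=5: 39026+0+13·38·38=57798 → min 57798.
Length 6: A_1..A_6: k=1: 0+57798+16·13·38=65702; k=2: 8528+75584+16·41·38=109040; k=3: 31122+48640+16·42·38=105298; k=4: 34450+23104+16·16·38=67282; k=5: 44178+0+16·38·38=67282 → min 65702.
Optimal order: (A_1 · ((((A_2 · A_3) · A_4) · A_5) · A_6)) with cost 65702.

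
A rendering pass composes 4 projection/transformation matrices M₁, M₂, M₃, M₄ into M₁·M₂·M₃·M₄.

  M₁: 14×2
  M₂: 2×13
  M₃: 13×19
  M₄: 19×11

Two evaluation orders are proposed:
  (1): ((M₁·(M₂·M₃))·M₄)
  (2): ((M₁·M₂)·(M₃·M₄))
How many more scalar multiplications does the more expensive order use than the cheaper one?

1131

Order (1) = ((M₁·(M₂·M₃))·M₄): (M₂·M₃): 2×13 by 13×19 → 2×19, cost 2·13·19 = 494; (M₁·(M₂·M₃)): 14×2 by 2×19 → 14×19, cost 14·2·19 = 532; cumulative 1026; ((M₁·(M₂·M₃))·M₄): 14×19 by 19×11 → 14×11, cost 14·19·11 = 2926; cumulative 3952. Total 3952.
Order (2) = ((M₁·M₂)·(M₃·M₄)): (M₁·M₂): 14×2 by 2×13 → 14×13, cost 14·2·13 = 364; (M₃·M₄): 13×19 by 19×11 → 13×11, cost 13·19·11 = 2717; ((M₁·M₂)·(M₃·M₄)): 14×13 by 13×11 → 14×11, cost 14·13·11 = 2002; cumulative 5083. Total 5083.
Difference: |3952 − 5083| = 1131.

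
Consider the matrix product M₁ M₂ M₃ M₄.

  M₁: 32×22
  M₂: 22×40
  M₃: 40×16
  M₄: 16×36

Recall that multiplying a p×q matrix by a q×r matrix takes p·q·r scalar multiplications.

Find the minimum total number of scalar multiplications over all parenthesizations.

Adjacent pairs: M₁M₂ = 32·22·40 = 28160; M₂M₃ = 22·40·16 = 14080; M₃M₄ = 40·16·36 = 23040.
Length 3: M₁..M₃: k=1: 0+14080+32·22·16=25344; k=2: 28160+0+32·40·16=48640 → min 25344 | M₂..M₄: k=2: 0+23040+22·40·36=54720; k=3: 14080+0+22·16·36=26752 → min 26752.
Length 4: M₁..M₄: k=1: 0+26752+32·22·36=52096; k=2: 28160+23040+32·40·36=97280; k=3: 25344+0+32·16·36=43776 → min 43776.
Optimal order: ((M₁ (M₂ M₃)) M₄) with cost 43776.

43776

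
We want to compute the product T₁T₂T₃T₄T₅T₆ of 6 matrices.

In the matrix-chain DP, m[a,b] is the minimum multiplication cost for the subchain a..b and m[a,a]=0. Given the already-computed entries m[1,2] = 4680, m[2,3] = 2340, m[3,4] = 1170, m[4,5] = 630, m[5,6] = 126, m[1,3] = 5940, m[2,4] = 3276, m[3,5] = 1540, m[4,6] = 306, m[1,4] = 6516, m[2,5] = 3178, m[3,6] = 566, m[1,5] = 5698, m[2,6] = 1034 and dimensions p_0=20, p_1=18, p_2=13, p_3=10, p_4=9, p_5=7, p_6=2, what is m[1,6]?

1754

m[1,6] = min over k∈[1,5] of m[1,k]+m[k+1,6]+p_{0}·p_k·p_{6}.
k=1: 0 + 1034 + 20·18·2 = 1754; k=2: 4680 + 566 + 20·13·2 = 5766; k=3: 5940 + 306 + 20·10·2 = 6646; k=4: 6516 + 126 + 20·9·2 = 7002; k=5: 5698 + 0 + 20·7·2 = 5978.
Minimum: 1754 at k=1.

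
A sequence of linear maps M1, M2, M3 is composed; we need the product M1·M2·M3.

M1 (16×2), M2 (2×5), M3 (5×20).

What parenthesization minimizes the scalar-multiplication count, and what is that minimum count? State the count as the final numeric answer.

(M1·(M2·M3)): cost 840.
((M1·M2)·M3): cost 1760.
Optimal: (M1·(M2·M3)) with cost 840.

840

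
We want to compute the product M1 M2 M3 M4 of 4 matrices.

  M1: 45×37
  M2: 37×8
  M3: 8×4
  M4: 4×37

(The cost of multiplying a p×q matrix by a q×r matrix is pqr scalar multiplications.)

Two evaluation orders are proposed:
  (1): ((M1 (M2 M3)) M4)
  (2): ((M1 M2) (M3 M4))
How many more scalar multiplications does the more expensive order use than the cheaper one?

13320

Order (1) = ((M1 (M2 M3)) M4): (M2 M3): 37×8 by 8×4 → 37×4, cost 37·8·4 = 1184; (M1 (M2 M3)): 45×37 by 37×4 → 45×4, cost 45·37·4 = 6660; cumulative 7844; ((M1 (M2 M3)) M4): 45×4 by 4×37 → 45×37, cost 45·4·37 = 6660; cumulative 14504. Total 14504.
Order (2) = ((M1 M2) (M3 M4)): (M1 M2): 45×37 by 37×8 → 45×8, cost 45·37·8 = 13320; (M3 M4): 8×4 by 4×37 → 8×37, cost 8·4·37 = 1184; ((M1 M2) (M3 M4)): 45×8 by 8×37 → 45×37, cost 45·8·37 = 13320; cumulative 27824. Total 27824.
Difference: |14504 − 27824| = 13320.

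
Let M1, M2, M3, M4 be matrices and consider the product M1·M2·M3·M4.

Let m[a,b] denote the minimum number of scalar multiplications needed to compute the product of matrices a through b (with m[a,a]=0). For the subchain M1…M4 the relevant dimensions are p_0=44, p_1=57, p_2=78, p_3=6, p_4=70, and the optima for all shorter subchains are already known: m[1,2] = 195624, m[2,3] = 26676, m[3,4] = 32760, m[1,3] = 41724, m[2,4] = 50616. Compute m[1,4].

m[1,4] = min over k∈[1,3] of m[1,k]+m[k+1,4]+p_{0}·p_k·p_{4}.
k=1: 0 + 50616 + 44·57·70 = 226176; k=2: 195624 + 32760 + 44·78·70 = 468624; k=3: 41724 + 0 + 44·6·70 = 60204.
Minimum: 60204 at k=3.

60204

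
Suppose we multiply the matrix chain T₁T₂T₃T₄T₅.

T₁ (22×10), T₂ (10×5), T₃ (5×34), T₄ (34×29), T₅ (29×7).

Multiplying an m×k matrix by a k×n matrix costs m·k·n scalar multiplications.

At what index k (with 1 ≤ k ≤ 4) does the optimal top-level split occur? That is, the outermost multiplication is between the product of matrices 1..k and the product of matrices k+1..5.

Adjacent pairs: T₁T₂ = 22·10·5 = 1100; T₂T₃ = 10·5·34 = 1700; T₃T₄ = 5·34·29 = 4930; T₄T₅ = 34·29·7 = 6902.
Length 3: T₁..T₃: k=1: 0+1700+22·10·34=9180; k=2: 1100+0+22·5·34=4840 → min 4840 | T₂..T₄: k=2: 0+4930+10·5·29=6380; k=3: 1700+0+10·34·29=11560 → min 6380 | T₃..T₅: k=3: 0+6902+5·34·7=8092; k=4: 4930+0+5·29·7=5945 → min 5945.
Length 4: T₁..T₄: k=1: 0+6380+22·10·29=12760; k=2: 1100+4930+22·5·29=9220; k=3: 4840+0+22·34·29=26532 → min 9220 | T₂..T₅: k=2: 0+5945+10·5·7=6295; k=3: 1700+6902+10·34·7=10982; k=4: 6380+0+10·29·7=8410 → min 6295.
Top-level splits: k=1: (T₁..T₁)·(T₂..T₅) → 0+6295+22·10·7 = 7835; k=2: (T₁..T₂)·(T₃..T₅) → 1100+5945+22·5·7 = 7815; k=3: (T₁..T₃)·(T₄..T₅) → 4840+6902+22·34·7 = 16978; k=4: (T₁..T₄)·(T₅..T₅) → 9220+0+22·29·7 = 13686.
Best split is after T₂, i.e. k = 2.

2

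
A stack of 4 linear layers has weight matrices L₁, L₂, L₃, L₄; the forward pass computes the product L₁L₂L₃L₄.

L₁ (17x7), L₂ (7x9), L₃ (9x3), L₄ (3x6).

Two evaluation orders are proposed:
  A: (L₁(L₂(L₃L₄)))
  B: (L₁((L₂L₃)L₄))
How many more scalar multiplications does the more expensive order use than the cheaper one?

Order A = (L₁(L₂(L₃L₄))): (L₃L₄): 9×3 by 3×6 → 9×6, cost 9·3·6 = 162; (L₂(L₃L₄)): 7×9 by 9×6 → 7×6, cost 7·9·6 = 378; cumulative 540; (L₁(L₂(L₃L₄))): 17×7 by 7×6 → 17×6, cost 17·7·6 = 714; cumulative 1254. Total 1254.
Order B = (L₁((L₂L₃)L₄)): (L₂L₃): 7×9 by 9×3 → 7×3, cost 7·9·3 = 189; ((L₂L₃)L₄): 7×3 by 3×6 → 7×6, cost 7·3·6 = 126; cumulative 315; (L₁((L₂L₃)L₄)): 17×7 by 7×6 → 17×6, cost 17·7·6 = 714; cumulative 1029. Total 1029.
Difference: |1254 − 1029| = 225.

225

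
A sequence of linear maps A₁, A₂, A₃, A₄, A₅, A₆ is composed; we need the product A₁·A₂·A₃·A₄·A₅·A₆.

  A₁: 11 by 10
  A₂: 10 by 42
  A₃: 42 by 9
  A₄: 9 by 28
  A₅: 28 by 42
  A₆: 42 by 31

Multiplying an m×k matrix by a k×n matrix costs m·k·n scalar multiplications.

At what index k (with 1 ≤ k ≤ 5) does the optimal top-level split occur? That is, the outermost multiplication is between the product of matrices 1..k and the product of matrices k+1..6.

3

Adjacent pairs: A₁A₂ = 11·10·42 = 4620; A₂A₃ = 10·42·9 = 3780; A₃A₄ = 42·9·28 = 10584; A₄A₅ = 9·28·42 = 10584; A₅A₆ = 28·42·31 = 36456.
Length 3: A₁..A₃: k=1: 0+3780+11·10·9=4770; k=2: 4620+0+11·42·9=8778 → min 4770 | A₂..A₄: k=2: 0+10584+10·42·28=22344; k=3: 3780+0+10·9·28=6300 → min 6300 | A₃..A₅: k=3: 0+10584+42·9·42=26460; k=4: 10584+0+42·28·42=59976 → min 26460 | A₄..A₆: k=4: 0+36456+9·28·31=44268; k=5: 10584+0+9·42·31=22302 → min 22302.
Length 4: A₁..A₄: k=1: 0+6300+11·10·28=9380; k=2: 4620+10584+11·42·28=28140; k=3: 4770+0+11·9·28=7542 → min 7542 | A₂..A₅: k=2: 0+26460+10·42·42=44100; k=3: 3780+10584+10·9·42=18144; k=4: 6300+0+10·28·42=18060 → min 18060 | A₃..A₆: k=3: 0+22302+42·9·31=34020; k=4: 10584+36456+42·28·31=83496; k=5: 26460+0+42·42·31=81144 → min 34020.
Length 5: A₁..A₅: k=1: 0+18060+11·10·42=22680; k=2: 4620+26460+11·42·42=50484; k=3: 4770+10584+11·9·42=19512; k=4: 7542+0+11·28·42=20478 → min 19512 | A₂..A₆: k=2: 0+34020+10·42·31=47040; k=3: 3780+22302+10·9·31=28872; k=4: 6300+36456+10·28·31=51436; k=5: 18060+0+10·42·31=31080 → min 28872.
Top-level splits: k=1: (A₁..A₁)·(A₂..A₆) → 0+28872+11·10·31 = 32282; k=2: (A₁..A₂)·(A₃..A₆) → 4620+34020+11·42·31 = 52962; k=3: (A₁..A₃)·(A₄..A₆) → 4770+22302+11·9·31 = 30141; k=4: (A₁..A₄)·(A₅..A₆) → 7542+36456+11·28·31 = 53546; k=5: (A₁..A₅)·(A₆..A₆) → 19512+0+11·42·31 = 33834.
Best split is after A₃, i.e. k = 3.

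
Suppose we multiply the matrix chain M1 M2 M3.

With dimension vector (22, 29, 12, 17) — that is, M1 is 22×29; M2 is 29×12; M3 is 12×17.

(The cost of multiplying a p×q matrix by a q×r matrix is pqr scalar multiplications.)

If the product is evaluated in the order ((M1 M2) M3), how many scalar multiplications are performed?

12144

(M1 M2): 22×29 by 29×12 → 22×12, cost 22·29·12 = 7656
((M1 M2) M3): 22×12 by 12×17 → 22×17, cost 22·12·17 = 4488; cumulative 12144
Total: 12144 scalar multiplications.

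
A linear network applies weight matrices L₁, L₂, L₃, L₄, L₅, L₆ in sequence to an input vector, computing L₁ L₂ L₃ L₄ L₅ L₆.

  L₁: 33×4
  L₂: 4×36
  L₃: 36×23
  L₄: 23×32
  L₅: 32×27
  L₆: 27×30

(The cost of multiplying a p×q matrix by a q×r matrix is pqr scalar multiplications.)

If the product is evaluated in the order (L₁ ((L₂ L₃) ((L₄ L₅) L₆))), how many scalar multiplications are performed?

48534

(L₂ L₃): 4×36 by 36×23 → 4×23, cost 4·36·23 = 3312
(L₄ L₅): 23×32 by 32×27 → 23×27, cost 23·32·27 = 19872
((L₄ L₅) L₆): 23×27 by 27×30 → 23×30, cost 23·27·30 = 18630; cumulative 38502
((L₂ L₃) ((L₄ L₅) L₆)): 4×23 by 23×30 → 4×30, cost 4·23·30 = 2760; cumulative 44574
(L₁ ((L₂ L₃) ((L₄ L₅) L₆))): 33×4 by 4×30 → 33×30, cost 33·4·30 = 3960; cumulative 48534
Total: 48534 scalar multiplications.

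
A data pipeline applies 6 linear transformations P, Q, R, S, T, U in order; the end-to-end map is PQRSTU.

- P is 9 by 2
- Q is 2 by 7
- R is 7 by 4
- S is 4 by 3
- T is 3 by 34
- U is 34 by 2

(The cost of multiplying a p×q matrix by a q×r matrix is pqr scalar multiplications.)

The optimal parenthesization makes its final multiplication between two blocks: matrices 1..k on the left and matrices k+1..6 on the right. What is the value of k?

1

Adjacent pairs: PQ = 9·2·7 = 126; QR = 2·7·4 = 56; RS = 7·4·3 = 84; ST = 4·3·34 = 408; TU = 3·34·2 = 204.
Length 3: P..R: k=1: 0+56+9·2·4=128; k=2: 126+0+9·7·4=378 → min 128 | Q..S: k=2: 0+84+2·7·3=126; k=3: 56+0+2·4·3=80 → min 80 | R..T: k=3: 0+408+7·4·34=1360; k=4: 84+0+7·3·34=798 → min 798 | S..U: k=4: 0+204+4·3·2=228; k=5: 408+0+4·34·2=680 → min 228.
Length 4: P..S: k=1: 0+80+9·2·3=134; k=2: 126+84+9·7·3=399; k=3: 128+0+9·4·3=236 → min 134 | Q..T: k=2: 0+798+2·7·34=1274; k=3: 56+408+2·4·34=736; k=4: 80+0+2·3·34=284 → min 284 | R..U: k=3: 0+228+7·4·2=284; k=4: 84+204+7·3·2=330; k=5: 798+0+7·34·2=1274 → min 284.
Length 5: P..T: k=1: 0+284+9·2·34=896; k=2: 126+798+9·7·34=3066; k=3: 128+408+9·4·34=1760; k=4: 134+0+9·3·34=1052 → min 896 | Q..U: k=2: 0+284+2·7·2=312; k=3: 56+228+2·4·2=300; k=4: 80+204+2·3·2=296; k=5: 284+0+2·34·2=420 → min 296.
Top-level splits: k=1: (P..P)·(Q..U) → 0+296+9·2·2 = 332; k=2: (P..Q)·(R..U) → 126+284+9·7·2 = 536; k=3: (P..R)·(S..U) → 128+228+9·4·2 = 428; k=4: (P..S)·(T..U) → 134+204+9·3·2 = 392; k=5: (P..T)·(U..U) → 896+0+9·34·2 = 1508.
Best split is after P, i.e. k = 1.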